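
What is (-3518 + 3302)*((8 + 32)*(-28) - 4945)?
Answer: 1310040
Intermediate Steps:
(-3518 + 3302)*((8 + 32)*(-28) - 4945) = -216*(40*(-28) - 4945) = -216*(-1120 - 4945) = -216*(-6065) = 1310040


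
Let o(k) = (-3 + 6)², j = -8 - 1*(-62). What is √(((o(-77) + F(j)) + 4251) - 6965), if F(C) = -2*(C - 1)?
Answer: I*√2811 ≈ 53.019*I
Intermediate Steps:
j = 54 (j = -8 + 62 = 54)
o(k) = 9 (o(k) = 3² = 9)
F(C) = 2 - 2*C (F(C) = -2*(-1 + C) = 2 - 2*C)
√(((o(-77) + F(j)) + 4251) - 6965) = √(((9 + (2 - 2*54)) + 4251) - 6965) = √(((9 + (2 - 108)) + 4251) - 6965) = √(((9 - 106) + 4251) - 6965) = √((-97 + 4251) - 6965) = √(4154 - 6965) = √(-2811) = I*√2811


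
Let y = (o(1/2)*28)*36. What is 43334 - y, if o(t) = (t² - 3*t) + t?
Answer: 44090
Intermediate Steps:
o(t) = t² - 2*t
y = -756 (y = (((-2 + 1/2)/2)*28)*36 = (((-2 + ½)/2)*28)*36 = (((½)*(-3/2))*28)*36 = -¾*28*36 = -21*36 = -756)
43334 - y = 43334 - 1*(-756) = 43334 + 756 = 44090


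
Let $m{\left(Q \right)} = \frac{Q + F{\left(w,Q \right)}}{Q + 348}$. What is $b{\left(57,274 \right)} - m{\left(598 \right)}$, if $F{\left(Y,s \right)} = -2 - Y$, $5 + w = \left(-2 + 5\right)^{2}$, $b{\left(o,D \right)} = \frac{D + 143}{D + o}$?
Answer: $\frac{99265}{156563} \approx 0.63403$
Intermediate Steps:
$b{\left(o,D \right)} = \frac{143 + D}{D + o}$
$w = 4$ ($w = -5 + \left(-2 + 5\right)^{2} = -5 + 3^{2} = -5 + 9 = 4$)
$m{\left(Q \right)} = \frac{-6 + Q}{348 + Q}$ ($m{\left(Q \right)} = \frac{Q - 6}{Q + 348} = \frac{Q - 6}{348 + Q} = \frac{-6 + Q}{348 + Q}$)
$b{\left(57,274 \right)} - m{\left(598 \right)} = \frac{143 + 274}{274 + 57} - \frac{-6 + 598}{348 + 598} = \frac{1}{331} \cdot 417 - \frac{1}{946} \cdot 592 = \frac{417}{331} - \frac{296}{473} = \frac{99265}{156563}$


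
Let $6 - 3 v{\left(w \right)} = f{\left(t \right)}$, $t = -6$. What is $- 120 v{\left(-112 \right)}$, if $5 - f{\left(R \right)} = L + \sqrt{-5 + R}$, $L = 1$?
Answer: $-80 - 40 i \sqrt{11} \approx -80.0 - 132.67 i$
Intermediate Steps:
$f{\left(R \right)} = 4 - \sqrt{-5 + R}$ ($f{\left(R \right)} = 5 - \left(1 + \sqrt{-5 + R}\right) = 4 - \sqrt{-5 + R}$)
$v{\left(w \right)} = \frac{2}{3} + \frac{i \sqrt{11}}{3}$ ($v{\left(w \right)} = 2 - \frac{4 - \sqrt{-5 - 6}}{3} = 2 - \frac{4 - \sqrt{-11}}{3} = 2 - \frac{4 - i \sqrt{11}}{3} = 2 - \left(\frac{4}{3} - \frac{i \sqrt{11}}{3}\right) = \frac{2}{3} + \frac{i \sqrt{11}}{3}$)
$- 120 v{\left(-112 \right)} = - 120 \left(\frac{2}{3} + \frac{i \sqrt{11}}{3}\right) = -80 - 40 i \sqrt{11}$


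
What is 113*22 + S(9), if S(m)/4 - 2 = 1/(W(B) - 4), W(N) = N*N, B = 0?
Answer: 2493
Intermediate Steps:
W(N) = N²
S(m) = 7 (S(m) = 8 + 4/(0² - 4) = 8 + 4/(0 - 4) = 8 + 4/(-4) = 8 + 4*(-¼) = 8 - 1 = 7)
113*22 + S(9) = 113*22 + 7 = 2486 + 7 = 2493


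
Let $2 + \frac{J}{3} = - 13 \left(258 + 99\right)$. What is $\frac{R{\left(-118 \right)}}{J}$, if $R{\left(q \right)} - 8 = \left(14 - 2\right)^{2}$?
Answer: $- \frac{152}{13929} \approx -0.010912$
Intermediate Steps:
$R{\left(q \right)} = 152$ ($R{\left(q \right)} = 8 + \left(14 - 2\right)^{2} = 8 + 12^{2} = 8 + 144 = 152$)
$J = -13929$ ($J = -6 + 3 \left(- 13 \left(258 + 99\right)\right) = -6 + 3 \left(\left(-13\right) 357\right) = -6 + 3 \left(-4641\right) = -6 - 13923 = -13929$)
$\frac{R{\left(-118 \right)}}{J} = \frac{152}{-13929} = 152 \left(- \frac{1}{13929}\right) = - \frac{152}{13929}$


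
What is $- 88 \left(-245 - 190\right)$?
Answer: $38280$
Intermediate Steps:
$- 88 \left(-245 - 190\right) = \left(-88\right) \left(-435\right) = 38280$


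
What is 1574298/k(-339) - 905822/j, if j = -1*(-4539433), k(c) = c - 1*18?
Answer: -2382247890496/540192527 ≈ -4410.0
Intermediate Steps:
k(c) = -18 + c (k(c) = c - 18 = -18 + c)
j = 4539433
1574298/k(-339) - 905822/j = 1574298/(-18 - 339) - 905822/4539433 = 1574298/(-357) - 905822*1/4539433 = 1574298*(-1/357) - 905822/4539433 = -524766/119 - 905822/4539433 = -2382247890496/540192527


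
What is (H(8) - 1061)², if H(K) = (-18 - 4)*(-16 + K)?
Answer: 783225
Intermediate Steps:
H(K) = 352 - 22*K (H(K) = -22*(-16 + K) = 352 - 22*K)
(H(8) - 1061)² = ((352 - 22*8) - 1061)² = ((352 - 176) - 1061)² = (176 - 1061)² = (-885)² = 783225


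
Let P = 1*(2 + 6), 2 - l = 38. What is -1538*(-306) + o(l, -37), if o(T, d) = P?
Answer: 470636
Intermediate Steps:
l = -36 (l = 2 - 1*38 = 2 - 38 = -36)
P = 8 (P = 1*8 = 8)
o(T, d) = 8
-1538*(-306) + o(l, -37) = -1538*(-306) + 8 = 470628 + 8 = 470636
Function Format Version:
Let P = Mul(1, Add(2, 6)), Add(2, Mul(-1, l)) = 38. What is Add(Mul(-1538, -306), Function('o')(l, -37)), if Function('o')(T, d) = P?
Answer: 470636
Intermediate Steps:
l = -36 (l = Add(2, Mul(-1, 38)) = Add(2, -38) = -36)
P = 8 (P = Mul(1, 8) = 8)
Function('o')(T, d) = 8
Add(Mul(-1538, -306), Function('o')(l, -37)) = Add(Mul(-1538, -306), 8) = Add(470628, 8) = 470636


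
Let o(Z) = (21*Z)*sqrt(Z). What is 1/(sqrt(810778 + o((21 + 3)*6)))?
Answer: sqrt(847066)/847066 ≈ 0.0010865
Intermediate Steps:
o(Z) = 21*Z**(3/2)
1/(sqrt(810778 + o((21 + 3)*6))) = 1/(sqrt(810778 + 21*((21 + 3)*6)**(3/2))) = 1/(sqrt(810778 + 21*(24*6)**(3/2))) = 1/(sqrt(810778 + 21*144**(3/2))) = 1/(sqrt(810778 + 21*1728)) = 1/(sqrt(810778 + 36288)) = 1/(sqrt(847066)) = sqrt(847066)/847066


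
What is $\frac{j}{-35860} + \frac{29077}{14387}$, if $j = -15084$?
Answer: $\frac{314928682}{128979455} \approx 2.4417$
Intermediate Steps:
$\frac{j}{-35860} + \frac{29077}{14387} = - \frac{15084}{-35860} + \frac{29077}{14387} = \left(-15084\right) \left(- \frac{1}{35860}\right) + 29077 \cdot \frac{1}{14387} = \frac{3771}{8965} + \frac{29077}{14387} = \frac{314928682}{128979455}$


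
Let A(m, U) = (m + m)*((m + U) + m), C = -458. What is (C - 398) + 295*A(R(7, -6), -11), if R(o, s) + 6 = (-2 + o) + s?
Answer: 102394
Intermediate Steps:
R(o, s) = -8 + o + s (R(o, s) = -6 + ((-2 + o) + s) = -6 + (-2 + o + s) = -8 + o + s)
A(m, U) = 2*m*(U + 2*m) (A(m, U) = (2*m)*((U + m) + m) = (2*m)*(U + 2*m) = 2*m*(U + 2*m))
(C - 398) + 295*A(R(7, -6), -11) = (-458 - 398) + 295*(2*(-8 + 7 - 6)*(-11 + 2*(-8 + 7 - 6))) = -856 + 295*(2*(-7)*(-11 + 2*(-7))) = -856 + 295*(2*(-7)*(-11 - 14)) = -856 + 295*(2*(-7)*(-25)) = -856 + 295*350 = -856 + 103250 = 102394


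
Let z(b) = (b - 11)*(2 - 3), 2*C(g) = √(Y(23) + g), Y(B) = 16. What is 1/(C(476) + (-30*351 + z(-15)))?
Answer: -10504/110333893 - √123/110333893 ≈ -9.5302e-5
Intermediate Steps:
C(g) = √(16 + g)/2
z(b) = 11 - b (z(b) = (-11 + b)*(-1) = 11 - b)
1/(C(476) + (-30*351 + z(-15))) = 1/(√(16 + 476)/2 + (-30*351 + (11 - 1*(-15)))) = 1/(√492/2 + (-10530 + (11 + 15))) = 1/((2*√123)/2 + (-10530 + 26)) = 1/(√123 - 10504) = 1/(-10504 + √123)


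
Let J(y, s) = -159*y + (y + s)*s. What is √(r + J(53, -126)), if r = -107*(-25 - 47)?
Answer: 5*√339 ≈ 92.060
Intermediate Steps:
J(y, s) = -159*y + s*(s + y) (J(y, s) = -159*y + (s + y)*s = -159*y + s*(s + y))
r = 7704 (r = -107*(-72) = 7704)
√(r + J(53, -126)) = √(7704 + ((-126)² - 159*53 - 126*53)) = √(7704 + (15876 - 8427 - 6678)) = √(7704 + 771) = √8475 = 5*√339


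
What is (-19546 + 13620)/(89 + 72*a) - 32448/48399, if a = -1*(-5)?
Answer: -7727734/557209 ≈ -13.869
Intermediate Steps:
a = 5
(-19546 + 13620)/(89 + 72*a) - 32448/48399 = (-19546 + 13620)/(89 + 72*5) - 32448/48399 = -5926/(89 + 360) - 32448*1/48399 = -5926/449 - 832/1241 = -7727734/557209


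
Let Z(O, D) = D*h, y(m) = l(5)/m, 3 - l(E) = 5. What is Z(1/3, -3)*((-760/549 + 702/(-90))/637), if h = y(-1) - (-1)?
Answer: 25211/194285 ≈ 0.12976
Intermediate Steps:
l(E) = -2 (l(E) = 3 - 1*5 = 3 - 5 = -2)
y(m) = -2/m
h = 3 (h = -2/(-1) - (-1) = -2*(-1) - 1*(-1) = 2 + 1 = 3)
Z(O, D) = 3*D (Z(O, D) = D*3 = 3*D)
Z(1/3, -3)*((-760/549 + 702/(-90))/637) = (3*(-3))*((-760/549 + 702/(-90))/637) = -9*(-760*1/549 + 702*(-1/90))/637 = -9*(-760/549 - 39/5)/637 = -(-25211)/(305*637) = -9*(-25211/1748565) = 25211/194285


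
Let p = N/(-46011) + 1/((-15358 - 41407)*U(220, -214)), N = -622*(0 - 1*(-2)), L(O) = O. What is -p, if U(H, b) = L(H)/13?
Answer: -15534847057/574599171300 ≈ -0.027036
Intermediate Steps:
U(H, b) = H/13
N = -1244 (N = -622*(0 + 2) = -622*2 = -1244)
p = 15534847057/574599171300 (p = -1244/(-46011) + 1/((-15358 - 41407)*(((1/13)*220))) = -1244*(-1/46011) + 1/((-56765)*(220/13)) = 1244/46011 - 1/56765*13/220 = 1244/46011 - 13/12488300 = 15534847057/574599171300 ≈ 0.027036)
-p = -1*15534847057/574599171300 = -15534847057/574599171300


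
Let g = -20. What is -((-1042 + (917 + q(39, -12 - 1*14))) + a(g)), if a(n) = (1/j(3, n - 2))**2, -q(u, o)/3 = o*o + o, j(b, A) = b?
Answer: 18674/9 ≈ 2074.9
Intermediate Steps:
q(u, o) = -3*o - 3*o**2 (q(u, o) = -3*(o*o + o) = -3*(o**2 + o) = -3*(o + o**2) = -3*o - 3*o**2)
a(n) = 1/9 (a(n) = (1/3)**2 = 1/9)
-((-1042 + (917 + q(39, -12 - 1*14))) + a(g)) = -((-1042 + (917 - 3*(-12 - 1*14)*(1 + (-12 - 1*14)))) + 1/9) = -((-1042 + (917 - 3*(-12 - 14)*(1 + (-12 - 14)))) + 1/9) = -((-1042 + (917 - 3*(-26)*(1 - 26))) + 1/9) = -((-1042 + (917 - 3*(-26)*(-25))) + 1/9) = -((-1042 + (917 - 1950)) + 1/9) = -((-1042 - 1033) + 1/9) = -(-2075 + 1/9) = -1*(-18674/9) = 18674/9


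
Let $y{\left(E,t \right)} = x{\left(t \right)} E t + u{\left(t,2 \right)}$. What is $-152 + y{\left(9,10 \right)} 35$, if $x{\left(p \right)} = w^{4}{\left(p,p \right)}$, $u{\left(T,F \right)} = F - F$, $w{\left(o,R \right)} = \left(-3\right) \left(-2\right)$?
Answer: $4082248$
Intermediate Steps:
$w{\left(o,R \right)} = 6$
$u{\left(T,F \right)} = 0$
$x{\left(p \right)} = 1296$ ($x{\left(p \right)} = 6^{4} = 1296$)
$y{\left(E,t \right)} = 1296 E t$ ($y{\left(E,t \right)} = 1296 E t + 0 = 1296 E t$)
$-152 + y{\left(9,10 \right)} 35 = -152 + 1296 \cdot 9 \cdot 10 \cdot 35 = -152 + 116640 \cdot 35 = -152 + 4082400 = 4082248$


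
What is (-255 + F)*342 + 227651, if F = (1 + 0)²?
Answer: 140783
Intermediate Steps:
F = 1 (F = 1² = 1)
(-255 + F)*342 + 227651 = (-255 + 1)*342 + 227651 = -254*342 + 227651 = -86868 + 227651 = 140783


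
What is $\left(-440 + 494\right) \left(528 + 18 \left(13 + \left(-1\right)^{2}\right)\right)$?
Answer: $42120$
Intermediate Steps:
$\left(-440 + 494\right) \left(528 + 18 \left(13 + \left(-1\right)^{2}\right)\right) = 54 \left(528 + 18 \left(13 + 1\right)\right) = 54 \left(528 + 18 \cdot 14\right) = 54 \left(528 + 252\right) = 54 \cdot 780 = 42120$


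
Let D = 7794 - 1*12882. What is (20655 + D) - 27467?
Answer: -11900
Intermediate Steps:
D = -5088 (D = 7794 - 12882 = -5088)
(20655 + D) - 27467 = (20655 - 5088) - 27467 = 15567 - 27467 = -11900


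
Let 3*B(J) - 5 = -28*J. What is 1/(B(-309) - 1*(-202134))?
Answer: 3/615059 ≈ 4.8776e-6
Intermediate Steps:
B(J) = 5/3 - 28*J/3 (B(J) = 5/3 + (-28*J)/3 = 5/3 - 28*J/3)
1/(B(-309) - 1*(-202134)) = 1/((5/3 - 28/3*(-309)) - 1*(-202134)) = 1/((5/3 + 2884) + 202134) = 1/(8657/3 + 202134) = 1/(615059/3) = 3/615059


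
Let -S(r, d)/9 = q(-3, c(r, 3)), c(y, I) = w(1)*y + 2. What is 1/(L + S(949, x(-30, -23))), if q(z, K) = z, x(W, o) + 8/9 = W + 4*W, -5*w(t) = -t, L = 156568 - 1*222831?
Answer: -1/66236 ≈ -1.5098e-5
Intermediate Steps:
L = -66263 (L = 156568 - 222831 = -66263)
w(t) = t/5 (w(t) = -(-1)*t/5 = t/5)
x(W, o) = -8/9 + 5*W (x(W, o) = -8/9 + (W + 4*W) = -8/9 + 5*W)
c(y, I) = 2 + y/5 (c(y, I) = ((⅕)*1)*y + 2 = y/5 + 2 = 2 + y/5)
S(r, d) = 27 (S(r, d) = -9*(-3) = 27)
1/(L + S(949, x(-30, -23))) = 1/(-66263 + 27) = 1/(-66236) = -1/66236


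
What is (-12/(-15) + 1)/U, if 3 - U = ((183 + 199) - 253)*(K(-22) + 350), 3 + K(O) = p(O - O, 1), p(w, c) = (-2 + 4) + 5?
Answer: -3/76105 ≈ -3.9419e-5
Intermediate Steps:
p(w, c) = 7 (p(w, c) = 2 + 5 = 7)
K(O) = 4 (K(O) = -3 + 7 = 4)
U = -45663 (U = 3 - ((183 + 199) - 253)*(4 + 350) = 3 - (382 - 253)*354 = 3 - 129*354 = 3 - 1*45666 = 3 - 45666 = -45663)
(-12/(-15) + 1)/U = (-12/(-15) + 1)/(-45663) = (-1/15*(-12) + 1)*(-1/45663) = (⅘ + 1)*(-1/45663) = (9/5)*(-1/45663) = -3/76105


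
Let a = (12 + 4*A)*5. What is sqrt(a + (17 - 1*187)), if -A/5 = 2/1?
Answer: I*sqrt(310) ≈ 17.607*I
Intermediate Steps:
A = -10 (A = -10/1 = -10 ≈ -10.000)
a = -140 (a = (12 + 4*(-10))*5 = (12 - 40)*5 = -28*5 = -140)
sqrt(a + (17 - 1*187)) = sqrt(-140 + (17 - 1*187)) = sqrt(-140 + (17 - 187)) = sqrt(-140 - 170) = sqrt(-310) = I*sqrt(310)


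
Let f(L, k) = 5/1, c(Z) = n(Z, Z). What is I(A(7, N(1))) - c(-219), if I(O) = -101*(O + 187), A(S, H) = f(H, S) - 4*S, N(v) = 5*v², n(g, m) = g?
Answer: -16345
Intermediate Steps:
c(Z) = Z
f(L, k) = 5 (f(L, k) = 5*1 = 5)
A(S, H) = 5 - 4*S
I(O) = -18887 - 101*O (I(O) = -101*(187 + O) = -18887 - 101*O)
I(A(7, N(1))) - c(-219) = (-18887 - 101*(5 - 4*7)) - 1*(-219) = (-18887 - 101*(5 - 28)) + 219 = (-18887 - 101*(-23)) + 219 = (-18887 + 2323) + 219 = -16564 + 219 = -16345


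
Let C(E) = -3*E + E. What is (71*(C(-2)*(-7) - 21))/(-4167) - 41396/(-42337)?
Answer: 319787555/176418279 ≈ 1.8127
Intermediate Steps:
C(E) = -2*E
(71*(C(-2)*(-7) - 21))/(-4167) - 41396/(-42337) = (71*(-2*(-2)*(-7) - 21))/(-4167) - 41396/(-42337) = (71*(4*(-7) - 21))*(-1/4167) - 41396*(-1/42337) = (71*(-28 - 21))*(-1/4167) + 41396/42337 = (71*(-49))*(-1/4167) + 41396/42337 = -3479*(-1/4167) + 41396/42337 = 3479/4167 + 41396/42337 = 319787555/176418279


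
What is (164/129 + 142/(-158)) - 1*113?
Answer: -1147786/10191 ≈ -112.63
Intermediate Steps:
(164/129 + 142/(-158)) - 1*113 = (164*(1/129) + 142*(-1/158)) - 113 = (164/129 - 71/79) - 113 = 3797/10191 - 113 = -1147786/10191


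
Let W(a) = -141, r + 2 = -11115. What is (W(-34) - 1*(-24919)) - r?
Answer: 35895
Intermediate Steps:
r = -11117 (r = -2 - 11115 = -11117)
(W(-34) - 1*(-24919)) - r = (-141 - 1*(-24919)) - 1*(-11117) = (-141 + 24919) + 11117 = 24778 + 11117 = 35895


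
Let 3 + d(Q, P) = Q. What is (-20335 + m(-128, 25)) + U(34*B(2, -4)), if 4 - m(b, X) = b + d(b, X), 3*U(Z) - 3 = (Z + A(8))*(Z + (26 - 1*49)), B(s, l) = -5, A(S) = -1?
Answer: -9070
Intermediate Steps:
d(Q, P) = -3 + Q
U(Z) = 1 + (-1 + Z)*(-23 + Z)/3 (U(Z) = 1 + ((Z - 1)*(Z + (26 - 1*49)))/3 = 1 + ((-1 + Z)*(Z + (26 - 49)))/3 = 1 + ((-1 + Z)*(Z - 23))/3 = 1 + ((-1 + Z)*(-23 + Z))/3 = 1 + (-1 + Z)*(-23 + Z)/3)
m(b, X) = 7 - 2*b (m(b, X) = 4 - (b + (-3 + b)) = 4 - (-3 + 2*b) = 4 + (3 - 2*b) = 7 - 2*b)
(-20335 + m(-128, 25)) + U(34*B(2, -4)) = (-20335 + (7 - 2*(-128))) + (26/3 - 272*(-5) + (34*(-5))**2/3) = (-20335 + (7 + 256)) + (26/3 - 8*(-170) + (1/3)*(-170)**2) = (-20335 + 263) + (26/3 + 1360 + (1/3)*28900) = -20072 + (26/3 + 1360 + 28900/3) = -20072 + 11002 = -9070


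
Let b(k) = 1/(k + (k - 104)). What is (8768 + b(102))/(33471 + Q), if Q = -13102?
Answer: 876801/2036900 ≈ 0.43046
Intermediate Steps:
b(k) = 1/(-104 + 2*k) (b(k) = 1/(k + (-104 + k)) = 1/(-104 + 2*k))
(8768 + b(102))/(33471 + Q) = (8768 + 1/(2*(-52 + 102)))/(33471 - 13102) = (8768 + (½)/50)/20369 = (8768 + (½)*(1/50))*(1/20369) = (8768 + 1/100)*(1/20369) = (876801/100)*(1/20369) = 876801/2036900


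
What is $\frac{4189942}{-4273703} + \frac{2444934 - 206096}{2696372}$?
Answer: $- \frac{17648098095}{117586664342} \approx -0.15009$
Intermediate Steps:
$\frac{4189942}{-4273703} + \frac{2444934 - 206096}{2696372} = 4189942 \left(- \frac{1}{4273703}\right) + \left(2444934 - 206096\right) \frac{1}{2696372} = - \frac{4189942}{4273703} + 2238838 \cdot \frac{1}{2696372} = - \frac{4189942}{4273703} + \frac{159917}{192598} = - \frac{17648098095}{117586664342}$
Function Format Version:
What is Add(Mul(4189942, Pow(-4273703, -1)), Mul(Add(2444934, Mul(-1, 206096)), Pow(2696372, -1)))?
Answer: Rational(-17648098095, 117586664342) ≈ -0.15009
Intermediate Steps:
Add(Mul(4189942, Pow(-4273703, -1)), Mul(Add(2444934, Mul(-1, 206096)), Pow(2696372, -1))) = Add(Mul(4189942, Rational(-1, 4273703)), Mul(Add(2444934, -206096), Rational(1, 2696372))) = Add(Rational(-4189942, 4273703), Mul(2238838, Rational(1, 2696372))) = Add(Rational(-4189942, 4273703), Rational(159917, 192598)) = Rational(-17648098095, 117586664342)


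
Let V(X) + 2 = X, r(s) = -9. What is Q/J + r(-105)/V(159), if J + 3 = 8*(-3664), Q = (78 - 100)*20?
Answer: -3541/83681 ≈ -0.042315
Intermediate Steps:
Q = -440 (Q = -22*20 = -440)
V(X) = -2 + X
J = -29315 (J = -3 + 8*(-3664) = -3 - 29312 = -29315)
Q/J + r(-105)/V(159) = -440/(-29315) - 9/(-2 + 159) = -440*(-1/29315) - 9/157 = 8/533 - 9*1/157 = 8/533 - 9/157 = -3541/83681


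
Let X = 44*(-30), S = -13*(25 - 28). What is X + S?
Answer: -1281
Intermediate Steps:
S = 39 (S = -13*(-3) = 39)
X = -1320
X + S = -1320 + 39 = -1281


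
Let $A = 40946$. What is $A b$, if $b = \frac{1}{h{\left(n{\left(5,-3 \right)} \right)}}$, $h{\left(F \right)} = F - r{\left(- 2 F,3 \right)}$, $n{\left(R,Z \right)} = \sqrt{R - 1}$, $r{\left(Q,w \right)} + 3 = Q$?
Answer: $\frac{40946}{9} \approx 4549.6$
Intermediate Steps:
$r{\left(Q,w \right)} = -3 + Q$
$n{\left(R,Z \right)} = \sqrt{-1 + R}$
$h{\left(F \right)} = 3 + 3 F$ ($h{\left(F \right)} = F - \left(-3 - 2 F\right) = F + \left(3 + 2 F\right) = 3 + 3 F$)
$b = \frac{1}{9}$ ($b = \frac{1}{3 + 3 \sqrt{-1 + 5}} = \frac{1}{3 + 3 \sqrt{4}} = \frac{1}{3 + 3 \cdot 2} = \frac{1}{3 + 6} = \frac{1}{9} \approx 0.11111$)
$A b = 40946 \cdot \frac{1}{9} = \frac{40946}{9}$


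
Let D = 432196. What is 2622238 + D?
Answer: 3054434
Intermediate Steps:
2622238 + D = 2622238 + 432196 = 3054434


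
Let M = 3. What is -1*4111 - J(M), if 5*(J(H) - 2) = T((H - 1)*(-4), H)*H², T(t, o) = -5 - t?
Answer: -20592/5 ≈ -4118.4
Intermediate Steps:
J(H) = 2 + H²*(-9 + 4*H)/5 (J(H) = 2 + ((-5 - (H - 1)*(-4))*H²)/5 = 2 + ((-5 - (-1 + H)*(-4))*H²)/5 = 2 + ((-5 - (4 - 4*H))*H²)/5 = 2 + ((-5 + (-4 + 4*H))*H²)/5 = 2 + ((-9 + 4*H)*H²)/5 = 2 + (H²*(-9 + 4*H))/5 = 2 + H²*(-9 + 4*H)/5)
-1*4111 - J(M) = -1*4111 - (2 + (⅕)*3²*(-9 + 4*3)) = -4111 - (2 + (⅕)*9*(-9 + 12)) = -4111 - (2 + (⅕)*9*3) = -4111 - (2 + 27/5) = -4111 - 1*37/5 = -4111 - 37/5 = -20592/5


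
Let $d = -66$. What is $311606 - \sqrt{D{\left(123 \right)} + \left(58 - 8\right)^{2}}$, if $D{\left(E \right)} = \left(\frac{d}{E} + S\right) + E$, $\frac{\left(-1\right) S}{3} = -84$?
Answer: $311606 - \frac{\sqrt{4831973}}{41} \approx 3.1155 \cdot 10^{5}$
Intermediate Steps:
$S = 252$ ($S = \left(-3\right) \left(-84\right) = 252$)
$D{\left(E \right)} = 252 + E - \frac{66}{E}$ ($D{\left(E \right)} = \left(- \frac{66}{E} + 252\right) + E = \left(252 - \frac{66}{E}\right) + E = 252 + E - \frac{66}{E}$)
$311606 - \sqrt{D{\left(123 \right)} + \left(58 - 8\right)^{2}} = 311606 - \sqrt{\left(252 + 123 - \frac{66}{123}\right) + \left(58 - 8\right)^{2}} = 311606 - \sqrt{\left(252 + 123 - \frac{22}{41}\right) + 50^{2}} = 311606 - \sqrt{\left(252 + 123 - \frac{22}{41}\right) + 2500} = 311606 - \sqrt{\frac{15353}{41} + 2500} = 311606 - \sqrt{\frac{117853}{41}} = 311606 - \frac{\sqrt{4831973}}{41}$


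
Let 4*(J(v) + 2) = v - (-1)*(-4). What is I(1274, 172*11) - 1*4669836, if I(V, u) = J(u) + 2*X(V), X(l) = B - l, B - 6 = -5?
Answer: -4671912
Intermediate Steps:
B = 1 (B = 6 - 5 = 1)
X(l) = 1 - l
J(v) = -3 + v/4 (J(v) = -2 + (v - (-1)*(-4))/4 = -2 + (v - 1*4)/4 = -2 + (v - 4)/4 = -2 + (-4 + v)/4 = -2 + (-1 + v/4) = -3 + v/4)
I(V, u) = -1 - 2*V + u/4 (I(V, u) = (-3 + u/4) + 2*(1 - V) = (-3 + u/4) + (2 - 2*V) = -1 - 2*V + u/4)
I(1274, 172*11) - 1*4669836 = (-1 - 2*1274 + (172*11)/4) - 1*4669836 = (-1 - 2548 + (1/4)*1892) - 4669836 = (-1 - 2548 + 473) - 4669836 = -2076 - 4669836 = -4671912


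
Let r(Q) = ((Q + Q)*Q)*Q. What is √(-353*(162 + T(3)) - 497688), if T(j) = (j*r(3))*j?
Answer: 4*I*√45402 ≈ 852.31*I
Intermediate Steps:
r(Q) = 2*Q³ (r(Q) = ((2*Q)*Q)*Q = (2*Q²)*Q = 2*Q³)
T(j) = 54*j² (T(j) = (j*(2*3³))*j = (j*(2*27))*j = (j*54)*j = (54*j)*j = 54*j²)
√(-353*(162 + T(3)) - 497688) = √(-353*(162 + 54*3²) - 497688) = √(-353*(162 + 54*9) - 497688) = √(-353*(162 + 486) - 497688) = √(-353*648 - 497688) = √(-228744 - 497688) = √(-726432) = 4*I*√45402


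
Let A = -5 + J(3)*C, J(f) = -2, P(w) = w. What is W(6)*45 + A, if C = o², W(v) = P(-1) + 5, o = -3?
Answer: 157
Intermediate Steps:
W(v) = 4 (W(v) = -1 + 5 = 4)
C = 9 (C = (-3)² = 9)
A = -23 (A = -5 - 2*9 = -5 - 18 = -23)
W(6)*45 + A = 4*45 - 23 = 180 - 23 = 157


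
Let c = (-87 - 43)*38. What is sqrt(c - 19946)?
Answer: I*sqrt(24886) ≈ 157.75*I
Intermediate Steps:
c = -4940 (c = -130*38 = -4940)
sqrt(c - 19946) = sqrt(-4940 - 19946) = sqrt(-24886) = I*sqrt(24886)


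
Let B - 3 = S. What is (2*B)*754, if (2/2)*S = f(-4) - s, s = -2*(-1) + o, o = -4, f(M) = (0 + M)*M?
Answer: 31668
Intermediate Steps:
f(M) = M**2 (f(M) = M*M = M**2)
s = -2 (s = -2*(-1) - 4 = 2 - 4 = -2)
S = 18 (S = (-4)**2 - 1*(-2) = 16 + 2 = 18)
B = 21 (B = 3 + 18 = 21)
(2*B)*754 = (2*21)*754 = 42*754 = 31668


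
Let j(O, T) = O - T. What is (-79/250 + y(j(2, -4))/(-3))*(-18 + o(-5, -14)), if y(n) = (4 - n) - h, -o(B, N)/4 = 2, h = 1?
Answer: -2223/125 ≈ -17.784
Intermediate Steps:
o(B, N) = -8 (o(B, N) = -4*2 = -8)
y(n) = 3 - n (y(n) = (4 - n) - 1*1 = (4 - n) - 1 = 3 - n)
(-79/250 + y(j(2, -4))/(-3))*(-18 + o(-5, -14)) = (-79/250 + (3 - (2 - 1*(-4)))/(-3))*(-18 - 8) = (-79*1/250 + (3 - (2 + 4))*(-⅓))*(-26) = (-79/250 + (3 - 1*6)*(-⅓))*(-26) = (-79/250 + (3 - 6)*(-⅓))*(-26) = (-79/250 - 3*(-⅓))*(-26) = (-79/250 + 1)*(-26) = (171/250)*(-26) = -2223/125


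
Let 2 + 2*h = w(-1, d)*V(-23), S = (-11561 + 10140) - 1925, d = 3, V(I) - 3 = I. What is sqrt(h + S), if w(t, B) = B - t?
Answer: I*sqrt(3387) ≈ 58.198*I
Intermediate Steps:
V(I) = 3 + I
S = -3346 (S = -1421 - 1925 = -3346)
h = -41 (h = -1 + ((3 - 1*(-1))*(3 - 23))/2 = -1 + ((3 + 1)*(-20))/2 = -1 + (4*(-20))/2 = -1 + (1/2)*(-80) = -1 - 40 = -41)
sqrt(h + S) = sqrt(-41 - 3346) = sqrt(-3387) = I*sqrt(3387)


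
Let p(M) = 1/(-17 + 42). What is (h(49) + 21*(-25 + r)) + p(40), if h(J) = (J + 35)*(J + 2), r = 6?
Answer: 97126/25 ≈ 3885.0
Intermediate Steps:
h(J) = (2 + J)*(35 + J) (h(J) = (35 + J)*(2 + J) = (2 + J)*(35 + J))
p(M) = 1/25
(h(49) + 21*(-25 + r)) + p(40) = ((70 + 49² + 37*49) + 21*(-25 + 6)) + 1/25 = ((70 + 2401 + 1813) + 21*(-19)) + 1/25 = (4284 - 399) + 1/25 = 3885 + 1/25 = 97126/25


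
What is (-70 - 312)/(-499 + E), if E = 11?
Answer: 191/244 ≈ 0.78279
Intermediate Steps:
(-70 - 312)/(-499 + E) = (-70 - 312)/(-499 + 11) = -382/(-488) = -382*(-1/488) = 191/244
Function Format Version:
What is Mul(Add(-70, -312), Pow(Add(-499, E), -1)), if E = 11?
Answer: Rational(191, 244) ≈ 0.78279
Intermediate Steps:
Mul(Add(-70, -312), Pow(Add(-499, E), -1)) = Mul(Add(-70, -312), Pow(Add(-499, 11), -1)) = Mul(-382, Pow(-488, -1)) = Mul(-382, Rational(-1, 488)) = Rational(191, 244)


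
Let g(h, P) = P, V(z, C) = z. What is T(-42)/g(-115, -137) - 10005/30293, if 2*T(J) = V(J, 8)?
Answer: -734532/4150141 ≈ -0.17699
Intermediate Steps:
T(J) = J/2
T(-42)/g(-115, -137) - 10005/30293 = ((1/2)*(-42))/(-137) - 10005/30293 = -21*(-1/137) - 10005*1/30293 = 21/137 - 10005/30293 = -734532/4150141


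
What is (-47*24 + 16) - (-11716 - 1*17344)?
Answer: 27948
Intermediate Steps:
(-47*24 + 16) - (-11716 - 1*17344) = (-1128 + 16) - (-11716 - 17344) = -1112 - 1*(-29060) = -1112 + 29060 = 27948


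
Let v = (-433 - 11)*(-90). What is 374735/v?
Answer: 74947/7992 ≈ 9.3777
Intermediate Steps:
v = 39960 (v = -444*(-90) = 39960)
374735/v = 374735/39960 = 374735*(1/39960) = 74947/7992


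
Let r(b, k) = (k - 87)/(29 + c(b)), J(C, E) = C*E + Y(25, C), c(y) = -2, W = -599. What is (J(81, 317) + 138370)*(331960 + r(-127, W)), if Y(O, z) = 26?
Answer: 490153539694/9 ≈ 5.4462e+10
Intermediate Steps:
J(C, E) = 26 + C*E (J(C, E) = C*E + 26 = 26 + C*E)
r(b, k) = -29/9 + k/27 (r(b, k) = (k - 87)/(29 - 2) = (-87 + k)/27 = (-87 + k)*(1/27) = -29/9 + k/27)
(J(81, 317) + 138370)*(331960 + r(-127, W)) = ((26 + 81*317) + 138370)*(331960 + (-29/9 + (1/27)*(-599))) = ((26 + 25677) + 138370)*(331960 + (-29/9 - 599/27)) = (25703 + 138370)*(331960 - 686/27) = 164073*(8962234/27) = 490153539694/9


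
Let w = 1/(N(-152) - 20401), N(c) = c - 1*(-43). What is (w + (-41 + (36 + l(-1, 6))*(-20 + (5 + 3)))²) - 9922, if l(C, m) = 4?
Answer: 5363754689/20510 ≈ 2.6152e+5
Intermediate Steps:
N(c) = 43 + c (N(c) = c + 43 = 43 + c)
w = -1/20510 (w = 1/((43 - 152) - 20401) = 1/(-109 - 20401) = 1/(-20510) = -1/20510 ≈ -4.8757e-5)
(w + (-41 + (36 + l(-1, 6))*(-20 + (5 + 3)))²) - 9922 = (-1/20510 + (-41 + (36 + 4)*(-20 + (5 + 3)))²) - 9922 = (-1/20510 + (-41 + 40*(-20 + 8))²) - 9922 = (-1/20510 + (-41 + 40*(-12))²) - 9922 = (-1/20510 + (-41 - 480)²) - 9922 = (-1/20510 + (-521)²) - 9922 = (-1/20510 + 271441) - 9922 = 5567254909/20510 - 9922 = 5363754689/20510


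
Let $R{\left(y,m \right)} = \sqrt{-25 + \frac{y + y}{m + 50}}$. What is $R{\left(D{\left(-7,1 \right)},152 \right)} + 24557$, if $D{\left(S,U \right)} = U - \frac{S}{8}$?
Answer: $24557 + \frac{i \sqrt{4077370}}{404} \approx 24557.0 + 4.9981 i$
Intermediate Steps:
$D{\left(S,U \right)} = U - \frac{S}{8}$ ($D{\left(S,U \right)} = U - S \frac{1}{8} = U - \frac{S}{8}$)
$R{\left(y,m \right)} = \sqrt{-25 + \frac{2 y}{50 + m}}$
$R{\left(D{\left(-7,1 \right)},152 \right)} + 24557 = \sqrt{\frac{-1250 - 3800 + 2 \left(1 - - \frac{7}{8}\right)}{50 + 152}} + 24557 = \sqrt{\frac{-1250 - 3800 + 2 \left(1 + \frac{7}{8}\right)}{202}} + 24557 = \sqrt{\frac{-1250 - 3800 + 2 \cdot \frac{15}{8}}{202}} + 24557 = \sqrt{\frac{-1250 - 3800 + \frac{15}{4}}{202}} + 24557 = \sqrt{\frac{1}{202} \left(- \frac{20185}{4}\right)} + 24557 = \sqrt{- \frac{20185}{808}} + 24557 = \frac{i \sqrt{4077370}}{404} + 24557 = 24557 + \frac{i \sqrt{4077370}}{404}$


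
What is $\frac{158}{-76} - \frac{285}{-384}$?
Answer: $- \frac{3251}{2432} \approx -1.3368$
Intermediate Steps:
$\frac{158}{-76} - \frac{285}{-384} = 158 \left(- \frac{1}{76}\right) - - \frac{95}{128} = - \frac{79}{38} + \frac{95}{128} = - \frac{3251}{2432}$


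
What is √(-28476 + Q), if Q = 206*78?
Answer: 2*I*√3102 ≈ 111.39*I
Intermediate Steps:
Q = 16068
√(-28476 + Q) = √(-28476 + 16068) = √(-12408) = 2*I*√3102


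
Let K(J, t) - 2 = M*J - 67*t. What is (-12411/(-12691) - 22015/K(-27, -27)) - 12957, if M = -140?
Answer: -131368410583/10136483 ≈ -12960.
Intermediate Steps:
K(J, t) = 2 - 140*J - 67*t (K(J, t) = 2 + (-140*J - 67*t) = 2 - 140*J - 67*t)
(-12411/(-12691) - 22015/K(-27, -27)) - 12957 = (-12411/(-12691) - 22015/(2 - 140*(-27) - 67*(-27))) - 12957 = (-12411*(-1/12691) - 22015/(2 + 3780 + 1809)) - 12957 = (1773/1813 - 22015/5591) - 12957 = -30000352/10136483 - 12957 = -131368410583/10136483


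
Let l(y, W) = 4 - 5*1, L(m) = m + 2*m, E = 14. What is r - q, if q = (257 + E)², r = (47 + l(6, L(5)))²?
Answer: -71325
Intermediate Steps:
L(m) = 3*m
l(y, W) = -1 (l(y, W) = 4 - 5 = -1)
r = 2116 (r = (47 - 1)² = 46² = 2116)
q = 73441 (q = (257 + 14)² = 271² = 73441)
r - q = 2116 - 1*73441 = 2116 - 73441 = -71325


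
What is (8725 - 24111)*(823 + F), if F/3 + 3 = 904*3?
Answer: -137704700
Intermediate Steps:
F = 8127 (F = -9 + 3*(904*3) = -9 + 3*2712 = -9 + 8136 = 8127)
(8725 - 24111)*(823 + F) = (8725 - 24111)*(823 + 8127) = -15386*8950 = -137704700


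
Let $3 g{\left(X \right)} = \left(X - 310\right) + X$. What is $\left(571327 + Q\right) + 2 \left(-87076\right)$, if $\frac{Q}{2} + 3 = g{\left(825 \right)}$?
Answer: $\frac{1194187}{3} \approx 3.9806 \cdot 10^{5}$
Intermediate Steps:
$g{\left(X \right)} = - \frac{310}{3} + \frac{2 X}{3}$ ($g{\left(X \right)} = \frac{\left(X - 310\right) + X}{3} = \frac{\left(-310 + X\right) + X}{3} = \frac{-310 + 2 X}{3} = - \frac{310}{3} + \frac{2 X}{3}$)
$Q = \frac{2662}{3}$ ($Q = -6 + 2 \left(- \frac{310}{3} + \frac{2}{3} \cdot 825\right) = -6 + 2 \left(- \frac{310}{3} + 550\right) = -6 + 2 \cdot \frac{1340}{3} = -6 + \frac{2680}{3} = \frac{2662}{3} \approx 887.33$)
$\left(571327 + Q\right) + 2 \left(-87076\right) = \left(571327 + \frac{2662}{3}\right) + 2 \left(-87076\right) = \frac{1716643}{3} - 174152 = \frac{1194187}{3}$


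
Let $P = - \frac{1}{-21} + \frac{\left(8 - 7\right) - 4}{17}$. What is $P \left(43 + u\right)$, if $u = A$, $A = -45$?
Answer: $\frac{92}{357} \approx 0.2577$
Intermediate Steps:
$u = -45$
$P = - \frac{46}{357}$ ($P = \left(-1\right) \left(- \frac{1}{21}\right) + \left(1 - 4\right) \frac{1}{17} = \frac{1}{21} - \frac{3}{17} = - \frac{46}{357} \approx -0.12885$)
$P \left(43 + u\right) = - \frac{46 \left(43 - 45\right)}{357} = \left(- \frac{46}{357}\right) \left(-2\right) = \frac{92}{357}$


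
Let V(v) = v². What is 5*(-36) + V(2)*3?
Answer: -168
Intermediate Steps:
5*(-36) + V(2)*3 = 5*(-36) + 2²*3 = -180 + 4*3 = -180 + 12 = -168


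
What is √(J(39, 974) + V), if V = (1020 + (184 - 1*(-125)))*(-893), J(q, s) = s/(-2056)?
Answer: I*√313547145371/514 ≈ 1089.4*I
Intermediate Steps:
J(q, s) = -s/2056 (J(q, s) = s*(-1/2056) = -s/2056)
V = -1186797 (V = (1020 + (184 + 125))*(-893) = (1020 + 309)*(-893) = 1329*(-893) = -1186797)
√(J(39, 974) + V) = √(-1/2056*974 - 1186797) = √(-487/1028 - 1186797) = √(-1220027803/1028) = I*√313547145371/514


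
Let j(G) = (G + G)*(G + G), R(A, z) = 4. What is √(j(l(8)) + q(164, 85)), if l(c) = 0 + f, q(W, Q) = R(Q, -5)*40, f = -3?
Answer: 14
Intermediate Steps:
q(W, Q) = 160 (q(W, Q) = 4*40 = 160)
l(c) = -3 (l(c) = 0 - 3 = -3)
j(G) = 4*G² (j(G) = (2*G)*(2*G) = 4*G²)
√(j(l(8)) + q(164, 85)) = √(4*(-3)² + 160) = √(4*9 + 160) = √(36 + 160) = √196 = 14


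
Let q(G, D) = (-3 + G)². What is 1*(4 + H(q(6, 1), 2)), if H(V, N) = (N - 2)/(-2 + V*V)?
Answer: 4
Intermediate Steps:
H(V, N) = (-2 + N)/(-2 + V²)
1*(4 + H(q(6, 1), 2)) = 1*(4 + (-2 + 2)/(-2 + ((-3 + 6)²)²)) = 1*(4 + 0/(-2 + (3²)²)) = 1*(4 + 0/(-2 + 9²)) = 1*(4 + 0/(-2 + 81)) = 1*(4 + 0/79) = 1*(4 + (1/79)*0) = 1*(4 + 0) = 1*4 = 4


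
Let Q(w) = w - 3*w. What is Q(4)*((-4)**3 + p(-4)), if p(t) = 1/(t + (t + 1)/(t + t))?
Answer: 14912/29 ≈ 514.21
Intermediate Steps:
p(t) = 1/(t + (1 + t)/(2*t)) (p(t) = 1/(t + (1 + t)/((2*t))) = 1/(t + (1 + t)*(1/(2*t))) = 1/(t + (1 + t)/(2*t)))
Q(w) = -2*w
Q(4)*((-4)**3 + p(-4)) = (-2*4)*((-4)**3 + 2*(-4)/(1 - 4 + 2*(-4)**2)) = -8*(-64 + 2*(-4)/(1 - 4 + 2*16)) = -8*(-64 + 2*(-4)/(1 - 4 + 32)) = -8*(-64 + 2*(-4)/29) = -8*(-64 + 2*(-4)*(1/29)) = -8*(-64 - 8/29) = -8*(-1864/29) = 14912/29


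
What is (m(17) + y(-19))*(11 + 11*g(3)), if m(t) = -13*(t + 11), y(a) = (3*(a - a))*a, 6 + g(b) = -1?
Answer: 24024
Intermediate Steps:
g(b) = -7 (g(b) = -6 - 1 = -7)
y(a) = 0 (y(a) = (3*0)*a = 0*a = 0)
m(t) = -143 - 13*t (m(t) = -13*(11 + t) = -143 - 13*t)
(m(17) + y(-19))*(11 + 11*g(3)) = ((-143 - 13*17) + 0)*(11 + 11*(-7)) = ((-143 - 221) + 0)*(11 - 77) = (-364 + 0)*(-66) = -364*(-66) = 24024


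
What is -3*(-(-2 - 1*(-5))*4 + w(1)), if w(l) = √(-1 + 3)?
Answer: 36 - 3*√2 ≈ 31.757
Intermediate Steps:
w(l) = √2
-3*(-(-2 - 1*(-5))*4 + w(1)) = -3*(-(-2 - 1*(-5))*4 + √2) = -3*(-(-2 + 5)*4 + √2) = -3*(-1*3*4 + √2) = -3*(-3*4 + √2) = -3*(-12 + √2) = 36 - 3*√2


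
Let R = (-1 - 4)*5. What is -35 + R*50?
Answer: -1285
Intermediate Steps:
R = -25 (R = -5*5 = -25)
-35 + R*50 = -35 - 25*50 = -35 - 1250 = -1285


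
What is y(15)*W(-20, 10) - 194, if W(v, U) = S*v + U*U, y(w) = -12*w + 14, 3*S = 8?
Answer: -23822/3 ≈ -7940.7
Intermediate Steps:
S = 8/3 (S = (⅓)*8 = 8/3 ≈ 2.6667)
y(w) = 14 - 12*w
W(v, U) = U² + 8*v/3 (W(v, U) = 8*v/3 + U*U = 8*v/3 + U² = U² + 8*v/3)
y(15)*W(-20, 10) - 194 = (14 - 12*15)*(10² + (8/3)*(-20)) - 194 = (14 - 180)*(100 - 160/3) - 194 = -166*140/3 - 194 = -23240/3 - 194 = -23822/3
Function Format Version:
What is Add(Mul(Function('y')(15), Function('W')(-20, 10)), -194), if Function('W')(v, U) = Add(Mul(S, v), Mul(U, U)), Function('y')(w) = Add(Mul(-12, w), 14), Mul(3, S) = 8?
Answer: Rational(-23822, 3) ≈ -7940.7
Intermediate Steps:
S = Rational(8, 3) (S = Mul(Rational(1, 3), 8) = Rational(8, 3) ≈ 2.6667)
Function('y')(w) = Add(14, Mul(-12, w))
Function('W')(v, U) = Add(Pow(U, 2), Mul(Rational(8, 3), v)) (Function('W')(v, U) = Add(Mul(Rational(8, 3), v), Mul(U, U)) = Add(Mul(Rational(8, 3), v), Pow(U, 2)) = Add(Pow(U, 2), Mul(Rational(8, 3), v)))
Add(Mul(Function('y')(15), Function('W')(-20, 10)), -194) = Add(Mul(Add(14, Mul(-12, 15)), Add(Pow(10, 2), Mul(Rational(8, 3), -20))), -194) = Add(Mul(Add(14, -180), Add(100, Rational(-160, 3))), -194) = Add(Mul(-166, Rational(140, 3)), -194) = Add(Rational(-23240, 3), -194) = Rational(-23822, 3)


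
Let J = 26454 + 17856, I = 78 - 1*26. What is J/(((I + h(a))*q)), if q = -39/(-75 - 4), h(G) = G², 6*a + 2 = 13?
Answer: 42005880/25909 ≈ 1621.3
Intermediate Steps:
a = 11/6 (a = -⅓ + (⅙)*13 = -⅓ + 13/6 = 11/6 ≈ 1.8333)
q = 39/79 (q = -39/(-79) = -39*(-1/79) = 39/79 ≈ 0.49367)
I = 52 (I = 78 - 26 = 52)
J = 44310
J/(((I + h(a))*q)) = 44310/(((52 + (11/6)²)*(39/79))) = 44310/(((52 + 121/36)*(39/79))) = 44310/(((1993/36)*(39/79))) = 44310/(25909/948) = 44310*(948/25909) = 42005880/25909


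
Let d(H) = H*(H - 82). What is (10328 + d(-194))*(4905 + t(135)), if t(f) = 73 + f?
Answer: 326577536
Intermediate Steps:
d(H) = H*(-82 + H)
(10328 + d(-194))*(4905 + t(135)) = (10328 - 194*(-82 - 194))*(4905 + (73 + 135)) = (10328 - 194*(-276))*(4905 + 208) = (10328 + 53544)*5113 = 63872*5113 = 326577536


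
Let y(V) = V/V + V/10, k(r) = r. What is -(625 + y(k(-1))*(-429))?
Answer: -2389/10 ≈ -238.90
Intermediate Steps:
y(V) = 1 + V/10 (y(V) = 1 + V*(⅒) = 1 + V/10)
-(625 + y(k(-1))*(-429)) = -(625 + (1 + (⅒)*(-1))*(-429)) = -(625 + (1 - ⅒)*(-429)) = -(625 + (9/10)*(-429)) = -(625 - 3861/10) = -1*2389/10 = -2389/10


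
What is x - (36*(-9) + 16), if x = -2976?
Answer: -2668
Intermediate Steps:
x - (36*(-9) + 16) = -2976 - (36*(-9) + 16) = -2976 - (-324 + 16) = -2976 - 1*(-308) = -2976 + 308 = -2668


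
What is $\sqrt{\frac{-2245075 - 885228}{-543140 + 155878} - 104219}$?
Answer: $\frac{5 i \sqrt{625148187207226}}{387262} \approx 322.82 i$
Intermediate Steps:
$\sqrt{\frac{-2245075 - 885228}{-543140 + 155878} - 104219} = \sqrt{- \frac{3130303}{-387262} - 104219} = \sqrt{\left(-3130303\right) \left(- \frac{1}{387262}\right) - 104219} = \sqrt{\frac{3130303}{387262} - 104219} = \sqrt{- \frac{40356928075}{387262}} = \frac{5 i \sqrt{625148187207226}}{387262}$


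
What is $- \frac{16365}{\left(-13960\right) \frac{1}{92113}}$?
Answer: $\frac{301485849}{2792} \approx 1.0798 \cdot 10^{5}$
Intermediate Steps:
$- \frac{16365}{\left(-13960\right) \frac{1}{92113}} = - \frac{16365}{- \frac{13960}{92113}} = \left(-16365\right) \left(- \frac{92113}{13960}\right) = \frac{301485849}{2792}$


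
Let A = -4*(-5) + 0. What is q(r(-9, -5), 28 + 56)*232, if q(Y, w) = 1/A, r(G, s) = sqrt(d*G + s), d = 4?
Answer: 58/5 ≈ 11.600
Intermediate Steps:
r(G, s) = sqrt(s + 4*G) (r(G, s) = sqrt(4*G + s) = sqrt(s + 4*G))
A = 20 (A = 20 + 0 = 20)
q(Y, w) = 1/20
q(r(-9, -5), 28 + 56)*232 = (1/20)*232 = 58/5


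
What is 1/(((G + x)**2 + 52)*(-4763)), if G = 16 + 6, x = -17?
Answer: -1/366751 ≈ -2.7266e-6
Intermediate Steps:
G = 22
1/(((G + x)**2 + 52)*(-4763)) = 1/(((22 - 17)**2 + 52)*(-4763)) = -1/4763/(5**2 + 52) = -1/4763/(25 + 52) = -1/4763/77 = (1/77)*(-1/4763) = -1/366751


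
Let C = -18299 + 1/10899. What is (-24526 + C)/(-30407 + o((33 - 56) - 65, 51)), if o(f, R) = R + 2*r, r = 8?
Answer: 233374837/165337830 ≈ 1.4115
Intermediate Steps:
C = -199440800/10899 (C = -18299 + 1/10899 = -199440800/10899 ≈ -18299.)
o(f, R) = 16 + R (o(f, R) = R + 2*8 = R + 16 = 16 + R)
(-24526 + C)/(-30407 + o((33 - 56) - 65, 51)) = (-24526 - 199440800/10899)/(-30407 + (16 + 51)) = -466749674/(10899*(-30407 + 67)) = -466749674/10899/(-30340) = -466749674/10899*(-1/30340) = 233374837/165337830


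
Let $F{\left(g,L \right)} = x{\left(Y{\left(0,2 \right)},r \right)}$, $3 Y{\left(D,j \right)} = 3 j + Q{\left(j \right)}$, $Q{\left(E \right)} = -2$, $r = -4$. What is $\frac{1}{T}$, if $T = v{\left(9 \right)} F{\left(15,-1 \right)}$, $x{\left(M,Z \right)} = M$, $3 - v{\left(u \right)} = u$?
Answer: $- \frac{1}{8} \approx -0.125$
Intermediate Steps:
$Y{\left(D,j \right)} = - \frac{2}{3} + j$ ($Y{\left(D,j \right)} = \frac{3 j - 2}{3} = \frac{-2 + 3 j}{3} = - \frac{2}{3} + j$)
$v{\left(u \right)} = 3 - u$
$F{\left(g,L \right)} = \frac{4}{3}$ ($F{\left(g,L \right)} = - \frac{2}{3} + 2 = \frac{4}{3}$)
$T = -8$ ($T = \left(3 - 9\right) \frac{4}{3} = \left(-6\right) \frac{4}{3} = -8$)
$\frac{1}{T} = \frac{1}{-8} = - \frac{1}{8}$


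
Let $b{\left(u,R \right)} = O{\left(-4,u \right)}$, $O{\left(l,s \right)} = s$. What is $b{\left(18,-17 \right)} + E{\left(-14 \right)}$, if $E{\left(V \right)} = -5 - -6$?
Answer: $19$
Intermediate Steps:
$E{\left(V \right)} = 1$ ($E{\left(V \right)} = -5 + 6 = 1$)
$b{\left(u,R \right)} = u$
$b{\left(18,-17 \right)} + E{\left(-14 \right)} = 18 + 1 = 19$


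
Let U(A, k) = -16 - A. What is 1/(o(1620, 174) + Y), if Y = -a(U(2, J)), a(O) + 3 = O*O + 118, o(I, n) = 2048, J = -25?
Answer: 1/1609 ≈ 0.00062150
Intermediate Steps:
a(O) = 115 + O² (a(O) = -3 + (O*O + 118) = -3 + (O² + 118) = -3 + (118 + O²) = 115 + O²)
Y = -439 (Y = -(115 + (-16 - 1*2)²) = -(115 + (-16 - 2)²) = -(115 + (-18)²) = -(115 + 324) = -1*439 = -439)
1/(o(1620, 174) + Y) = 1/(2048 - 439) = 1/1609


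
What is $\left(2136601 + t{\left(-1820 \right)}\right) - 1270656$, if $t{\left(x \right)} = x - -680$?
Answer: $864805$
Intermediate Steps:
$t{\left(x \right)} = 680 + x$ ($t{\left(x \right)} = x + 680 = 680 + x$)
$\left(2136601 + t{\left(-1820 \right)}\right) - 1270656 = \left(2136601 + \left(680 - 1820\right)\right) - 1270656 = \left(2136601 - 1140\right) - 1270656 = 2135461 - 1270656 = 864805$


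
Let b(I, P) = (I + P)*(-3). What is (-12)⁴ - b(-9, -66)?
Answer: 20511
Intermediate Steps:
b(I, P) = -3*I - 3*P
(-12)⁴ - b(-9, -66) = (-12)⁴ - (-3*(-9) - 3*(-66)) = 20736 - (27 + 198) = 20736 - 1*225 = 20736 - 225 = 20511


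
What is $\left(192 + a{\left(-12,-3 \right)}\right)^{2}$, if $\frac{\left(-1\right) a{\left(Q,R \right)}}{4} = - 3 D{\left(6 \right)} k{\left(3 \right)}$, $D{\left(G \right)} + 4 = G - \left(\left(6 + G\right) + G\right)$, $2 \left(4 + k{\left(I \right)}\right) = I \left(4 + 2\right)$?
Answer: $589824$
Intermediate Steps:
$k{\left(I \right)} = -4 + 3 I$ ($k{\left(I \right)} = -4 + \frac{I \left(4 + 2\right)}{2} = -4 + \frac{I 6}{2} = -4 + \frac{6 I}{2} = -4 + 3 I$)
$D{\left(G \right)} = -10 - G$ ($D{\left(G \right)} = -4 + \left(G - \left(\left(6 + G\right) + G\right)\right) = -4 + \left(G - \left(6 + 2 G\right)\right) = -4 - \left(6 + G\right) = -10 - G$)
$a{\left(Q,R \right)} = -960$ ($a{\left(Q,R \right)} = - 4 - 3 \left(-10 - 6\right) \left(-4 + 3 \cdot 3\right) = - 4 - 3 \left(-10 - 6\right) \left(-4 + 9\right) = - 4 \left(-3\right) \left(-16\right) 5 = - 4 \cdot 48 \cdot 5 = \left(-4\right) 240 = -960$)
$\left(192 + a{\left(-12,-3 \right)}\right)^{2} = \left(192 - 960\right)^{2} = \left(-768\right)^{2} = 589824$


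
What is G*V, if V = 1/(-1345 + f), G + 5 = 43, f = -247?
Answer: -19/796 ≈ -0.023869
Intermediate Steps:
G = 38 (G = -5 + 43 = 38)
V = -1/1592 (V = 1/(-1345 - 247) = 1/(-1592) = -1/1592 ≈ -0.00062814)
G*V = 38*(-1/1592) = -19/796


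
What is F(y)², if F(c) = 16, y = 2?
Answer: 256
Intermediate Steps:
F(y)² = 16² = 256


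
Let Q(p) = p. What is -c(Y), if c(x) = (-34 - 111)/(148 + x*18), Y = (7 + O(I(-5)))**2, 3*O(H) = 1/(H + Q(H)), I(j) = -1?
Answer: 290/1977 ≈ 0.14669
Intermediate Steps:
O(H) = 1/(6*H) (O(H) = 1/(3*(H + H)) = 1/(3*((2*H))) = (1/(2*H))/3 = 1/(6*H))
Y = 1681/36 (Y = (7 + (1/6)/(-1))**2 = (7 + (1/6)*(-1))**2 = (7 - 1/6)**2 = (41/6)**2 = 1681/36 ≈ 46.694)
c(x) = -145/(148 + 18*x)
-c(Y) = -(-145)/(148 + 18*(1681/36)) = -(-145)/(148 + 1681/2) = -(-145)/1977/2 = -(-145)*2/1977 = -1*(-290/1977) = 290/1977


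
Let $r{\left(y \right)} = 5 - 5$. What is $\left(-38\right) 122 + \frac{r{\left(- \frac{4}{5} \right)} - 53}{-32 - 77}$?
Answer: $- \frac{505271}{109} \approx -4635.5$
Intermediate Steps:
$r{\left(y \right)} = 0$ ($r{\left(y \right)} = 5 - 5 = 0$)
$\left(-38\right) 122 + \frac{r{\left(- \frac{4}{5} \right)} - 53}{-32 - 77} = \left(-38\right) 122 + \frac{0 - 53}{-32 - 77} = -4636 - \frac{53}{-109} = -4636 - - \frac{53}{109} = -4636 + \frac{53}{109} = - \frac{505271}{109}$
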